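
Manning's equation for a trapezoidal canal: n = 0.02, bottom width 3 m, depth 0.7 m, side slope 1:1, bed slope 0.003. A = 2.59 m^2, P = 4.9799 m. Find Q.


R = A/P = 2.59/4.9799 = 0.520091
Q = (1/0.02) * 2.59 * 0.520091^(2/3) * 0.003^0.5

4.5872 m^3/s


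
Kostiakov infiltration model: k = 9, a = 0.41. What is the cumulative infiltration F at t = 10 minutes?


F = k * t^a = 9 * 10^0.41
F = 9 * 2.570396

23.1336 mm


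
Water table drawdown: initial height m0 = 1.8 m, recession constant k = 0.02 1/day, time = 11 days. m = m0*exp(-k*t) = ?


m = m0 * exp(-k*t)
m = 1.8 * exp(-0.02 * 11)
m = 1.8 * exp(-0.2200)

1.4445 m


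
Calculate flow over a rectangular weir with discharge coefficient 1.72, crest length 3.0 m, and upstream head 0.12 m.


Q = C * L * H^(3/2) = 1.72 * 3.0 * 0.12^1.5 = 1.72 * 3.0 * 0.041569

0.2145 m^3/s


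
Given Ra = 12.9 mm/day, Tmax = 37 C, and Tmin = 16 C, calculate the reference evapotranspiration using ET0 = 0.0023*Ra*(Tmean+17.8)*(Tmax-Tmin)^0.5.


Tmean = (Tmax + Tmin)/2 = (37 + 16)/2 = 26.5
ET0 = 0.0023 * 12.9 * (26.5 + 17.8) * sqrt(37 - 16)
ET0 = 0.0023 * 12.9 * 44.3 * 4.582576

6.0233 mm/day


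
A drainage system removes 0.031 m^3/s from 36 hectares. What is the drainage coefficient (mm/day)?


DC = Q * 86400 / (A * 10000) * 1000
DC = 0.031 * 86400 / (36 * 10000) * 1000
DC = 2678400.0000 / 360000

7.4400 mm/day


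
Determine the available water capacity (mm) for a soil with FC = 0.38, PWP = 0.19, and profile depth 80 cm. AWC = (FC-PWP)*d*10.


AWC = (FC - PWP) * d * 10
AWC = (0.38 - 0.19) * 80 * 10
AWC = 0.1900 * 80 * 10

152.0000 mm


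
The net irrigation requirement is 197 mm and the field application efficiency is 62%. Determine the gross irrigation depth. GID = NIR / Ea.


Ea = 62% = 0.62
GID = NIR / Ea = 197 / 0.62 = 317.7419 mm

317.7419 mm


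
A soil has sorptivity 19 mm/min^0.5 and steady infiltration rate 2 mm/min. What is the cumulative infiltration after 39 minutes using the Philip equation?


F = S*sqrt(t) + A*t
F = 19*sqrt(39) + 2*39
F = 19*6.244998 + 78

196.6550 mm


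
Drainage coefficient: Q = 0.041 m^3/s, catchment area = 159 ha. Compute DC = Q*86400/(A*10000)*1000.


DC = Q * 86400 / (A * 10000) * 1000
DC = 0.041 * 86400 / (159 * 10000) * 1000
DC = 3542400.0000 / 1590000

2.2279 mm/day


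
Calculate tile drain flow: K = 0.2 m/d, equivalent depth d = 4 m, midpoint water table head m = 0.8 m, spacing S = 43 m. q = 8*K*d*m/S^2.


q = 8*K*d*m/S^2
q = 8*0.2*4*0.8/43^2
q = 5.1200 / 1849

0.0028 m/d


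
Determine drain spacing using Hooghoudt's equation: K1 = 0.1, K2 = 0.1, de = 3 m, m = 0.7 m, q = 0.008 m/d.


S^2 = 8*K2*de*m/q + 4*K1*m^2/q
S^2 = 8*0.1*3*0.7/0.008 + 4*0.1*0.7^2/0.008
S = sqrt(234.5000)

15.3134 m


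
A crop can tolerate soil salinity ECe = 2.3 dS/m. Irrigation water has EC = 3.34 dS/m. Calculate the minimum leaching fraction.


LR = ECiw / (5*ECe - ECiw)
LR = 3.34 / (5*2.3 - 3.34)
LR = 3.34 / 8.1600

0.4093


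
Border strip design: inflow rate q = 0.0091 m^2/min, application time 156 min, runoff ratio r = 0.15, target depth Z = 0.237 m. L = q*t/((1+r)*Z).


L = q*t/((1+r)*Z)
L = 0.0091*156/((1+0.15)*0.237)
L = 1.4196/0.27255

5.2086 m


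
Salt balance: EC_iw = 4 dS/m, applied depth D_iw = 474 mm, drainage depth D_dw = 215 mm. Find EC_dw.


EC_dw = EC_iw * D_iw / D_dw
EC_dw = 4 * 474 / 215
EC_dw = 1896 / 215

8.8186 dS/m


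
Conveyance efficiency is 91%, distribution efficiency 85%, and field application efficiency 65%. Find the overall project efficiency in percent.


Ec = 0.91, Eb = 0.85, Ea = 0.65
E = 0.91 * 0.85 * 0.65 * 100 = 50.2775%

50.2775 %


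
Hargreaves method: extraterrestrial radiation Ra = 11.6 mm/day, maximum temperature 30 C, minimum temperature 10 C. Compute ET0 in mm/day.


Tmean = (Tmax + Tmin)/2 = (30 + 10)/2 = 20.0
ET0 = 0.0023 * 11.6 * (20.0 + 17.8) * sqrt(30 - 10)
ET0 = 0.0023 * 11.6 * 37.8 * 4.472136

4.5102 mm/day


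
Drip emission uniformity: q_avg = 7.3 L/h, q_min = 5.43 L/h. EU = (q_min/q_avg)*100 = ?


EU = (q_min/q_avg)*100 = (5.43/7.3)*100 = 74.3836%

74.3836 %


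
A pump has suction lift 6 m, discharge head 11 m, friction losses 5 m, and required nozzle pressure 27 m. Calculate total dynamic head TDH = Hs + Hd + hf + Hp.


TDH = Hs + Hd + hf + Hp = 6 + 11 + 5 + 27 = 49

49 m


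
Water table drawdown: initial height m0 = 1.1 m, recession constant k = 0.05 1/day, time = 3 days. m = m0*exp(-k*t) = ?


m = m0 * exp(-k*t)
m = 1.1 * exp(-0.05 * 3)
m = 1.1 * exp(-0.1500)

0.9468 m


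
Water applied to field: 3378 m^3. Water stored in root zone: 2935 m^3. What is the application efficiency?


Ea = V_root / V_field * 100 = 2935 / 3378 * 100 = 86.8857%

86.8857 %


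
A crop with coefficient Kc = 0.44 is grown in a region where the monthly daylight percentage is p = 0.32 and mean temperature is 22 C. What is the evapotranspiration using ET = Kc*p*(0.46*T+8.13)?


ET = Kc * p * (0.46*T + 8.13)
ET = 0.44 * 0.32 * (0.46*22 + 8.13)
ET = 0.44 * 0.32 * 18.2500

2.5696 mm/day


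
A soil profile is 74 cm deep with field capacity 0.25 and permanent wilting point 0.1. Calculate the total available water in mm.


AWC = (FC - PWP) * d * 10
AWC = (0.25 - 0.1) * 74 * 10
AWC = 0.1500 * 74 * 10

111.0000 mm


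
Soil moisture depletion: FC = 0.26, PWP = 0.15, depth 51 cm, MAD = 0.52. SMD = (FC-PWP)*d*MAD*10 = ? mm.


SMD = (FC - PWP) * d * MAD * 10
SMD = (0.26 - 0.15) * 51 * 0.52 * 10
SMD = 0.1100 * 51 * 0.52 * 10

29.1720 mm


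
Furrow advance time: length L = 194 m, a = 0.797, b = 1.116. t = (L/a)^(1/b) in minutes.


t = (L/a)^(1/b)
t = (194/0.797)^(1/1.116)
t = 243.412798^(1/1.116)

137.4993 min


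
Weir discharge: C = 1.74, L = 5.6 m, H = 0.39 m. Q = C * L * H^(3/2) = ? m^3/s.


Q = C * L * H^(3/2) = 1.74 * 5.6 * 0.39^1.5 = 1.74 * 5.6 * 0.243555

2.3732 m^3/s


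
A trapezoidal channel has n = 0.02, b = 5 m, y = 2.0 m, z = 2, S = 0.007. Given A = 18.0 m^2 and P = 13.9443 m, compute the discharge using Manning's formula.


R = A/P = 18.0/13.9443 = 1.290850
Q = (1/0.02) * 18.0 * 1.290850^(2/3) * 0.007^0.5

89.2707 m^3/s


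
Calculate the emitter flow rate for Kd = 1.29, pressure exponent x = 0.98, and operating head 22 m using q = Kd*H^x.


q = Kd * H^x = 1.29 * 22^0.98 = 1.29 * 20.681128

26.6787 L/h


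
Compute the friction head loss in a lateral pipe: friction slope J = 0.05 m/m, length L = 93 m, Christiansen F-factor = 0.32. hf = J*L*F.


hf = J * L * F = 0.05 * 93 * 0.32 = 1.4880 m

1.4880 m


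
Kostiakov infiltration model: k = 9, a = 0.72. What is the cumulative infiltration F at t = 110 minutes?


F = k * t^a = 9 * 110^0.72
F = 9 * 29.498690

265.4882 mm


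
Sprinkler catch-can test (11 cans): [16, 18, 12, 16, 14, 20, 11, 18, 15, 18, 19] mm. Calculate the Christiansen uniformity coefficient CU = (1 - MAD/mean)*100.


mean = 16.090909 mm
MAD = 2.280992 mm
CU = (1 - 2.280992/16.090909)*100

85.8243 %


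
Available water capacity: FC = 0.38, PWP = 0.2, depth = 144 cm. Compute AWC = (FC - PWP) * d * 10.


AWC = (FC - PWP) * d * 10
AWC = (0.38 - 0.2) * 144 * 10
AWC = 0.1800 * 144 * 10

259.2000 mm


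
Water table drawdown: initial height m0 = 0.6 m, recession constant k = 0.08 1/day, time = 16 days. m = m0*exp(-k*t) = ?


m = m0 * exp(-k*t)
m = 0.6 * exp(-0.08 * 16)
m = 0.6 * exp(-1.2800)

0.1668 m


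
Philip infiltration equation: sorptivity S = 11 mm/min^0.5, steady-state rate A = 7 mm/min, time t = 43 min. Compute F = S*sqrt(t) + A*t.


F = S*sqrt(t) + A*t
F = 11*sqrt(43) + 7*43
F = 11*6.557439 + 301

373.1318 mm


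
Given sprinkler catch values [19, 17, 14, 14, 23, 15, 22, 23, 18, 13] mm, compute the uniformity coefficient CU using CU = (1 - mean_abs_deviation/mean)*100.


mean = 17.800000 mm
MAD = 3.200000 mm
CU = (1 - 3.200000/17.800000)*100

82.0225 %


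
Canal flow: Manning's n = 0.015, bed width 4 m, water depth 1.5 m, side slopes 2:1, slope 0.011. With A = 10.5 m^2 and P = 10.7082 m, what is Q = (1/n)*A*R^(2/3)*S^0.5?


R = A/P = 10.5/10.7082 = 0.980557
Q = (1/0.015) * 10.5 * 0.980557^(2/3) * 0.011^0.5

72.4619 m^3/s


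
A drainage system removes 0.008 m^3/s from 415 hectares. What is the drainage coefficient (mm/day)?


DC = Q * 86400 / (A * 10000) * 1000
DC = 0.008 * 86400 / (415 * 10000) * 1000
DC = 691200.0000 / 4150000

0.1666 mm/day


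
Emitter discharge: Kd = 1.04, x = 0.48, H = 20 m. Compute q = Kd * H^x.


q = Kd * H^x = 1.04 * 20^0.48 = 1.04 * 4.212059

4.3805 L/h


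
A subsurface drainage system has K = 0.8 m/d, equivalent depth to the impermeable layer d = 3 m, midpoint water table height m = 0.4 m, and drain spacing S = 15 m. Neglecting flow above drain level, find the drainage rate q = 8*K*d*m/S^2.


q = 8*K*d*m/S^2
q = 8*0.8*3*0.4/15^2
q = 7.6800 / 225

0.0341 m/d


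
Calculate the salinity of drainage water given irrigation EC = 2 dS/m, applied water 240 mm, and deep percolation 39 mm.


EC_dw = EC_iw * D_iw / D_dw
EC_dw = 2 * 240 / 39
EC_dw = 480 / 39

12.3077 dS/m


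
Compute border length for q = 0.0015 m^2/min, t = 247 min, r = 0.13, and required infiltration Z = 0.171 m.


L = q*t/((1+r)*Z)
L = 0.0015*247/((1+0.13)*0.171)
L = 0.3705/0.19323

1.9174 m


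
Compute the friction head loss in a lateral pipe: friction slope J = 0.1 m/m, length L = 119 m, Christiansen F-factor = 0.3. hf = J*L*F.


hf = J * L * F = 0.1 * 119 * 0.3 = 3.5700 m

3.5700 m


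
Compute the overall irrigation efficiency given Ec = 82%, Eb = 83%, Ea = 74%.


Ec = 0.82, Eb = 0.83, Ea = 0.74
E = 0.82 * 0.83 * 0.74 * 100 = 50.3644%

50.3644 %


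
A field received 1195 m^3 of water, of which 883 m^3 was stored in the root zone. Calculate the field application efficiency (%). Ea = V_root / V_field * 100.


Ea = V_root / V_field * 100 = 883 / 1195 * 100 = 73.8912%

73.8912 %


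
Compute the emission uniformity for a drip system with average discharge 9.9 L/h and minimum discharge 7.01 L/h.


EU = (q_min/q_avg)*100 = (7.01/9.9)*100 = 70.8081%

70.8081 %


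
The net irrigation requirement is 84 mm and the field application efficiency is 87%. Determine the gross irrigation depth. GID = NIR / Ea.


Ea = 87% = 0.87
GID = NIR / Ea = 84 / 0.87 = 96.5517 mm

96.5517 mm


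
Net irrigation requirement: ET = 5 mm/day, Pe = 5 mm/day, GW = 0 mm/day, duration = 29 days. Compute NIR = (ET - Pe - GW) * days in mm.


Daily deficit = ET - Pe - GW = 5 - 5 - 0 = 0 mm/day
NIR = 0 * 29 = 0 mm

0 mm


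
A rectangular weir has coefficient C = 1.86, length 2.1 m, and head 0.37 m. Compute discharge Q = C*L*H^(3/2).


Q = C * L * H^(3/2) = 1.86 * 2.1 * 0.37^1.5 = 1.86 * 2.1 * 0.225062

0.8791 m^3/s


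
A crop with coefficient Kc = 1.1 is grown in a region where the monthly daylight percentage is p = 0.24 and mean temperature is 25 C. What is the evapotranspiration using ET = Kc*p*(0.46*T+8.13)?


ET = Kc * p * (0.46*T + 8.13)
ET = 1.1 * 0.24 * (0.46*25 + 8.13)
ET = 1.1 * 0.24 * 19.6300

5.1823 mm/day


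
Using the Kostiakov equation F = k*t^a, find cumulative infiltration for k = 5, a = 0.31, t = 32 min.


F = k * t^a = 5 * 32^0.31
F = 5 * 2.928171

14.6409 mm


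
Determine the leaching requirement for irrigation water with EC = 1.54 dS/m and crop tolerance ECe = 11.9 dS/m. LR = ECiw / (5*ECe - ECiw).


LR = ECiw / (5*ECe - ECiw)
LR = 1.54 / (5*11.9 - 1.54)
LR = 1.54 / 57.9600

0.0266


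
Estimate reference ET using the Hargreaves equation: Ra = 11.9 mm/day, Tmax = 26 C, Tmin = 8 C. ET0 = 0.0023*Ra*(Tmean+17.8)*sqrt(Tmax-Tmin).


Tmean = (Tmax + Tmin)/2 = (26 + 8)/2 = 17.0
ET0 = 0.0023 * 11.9 * (17.0 + 17.8) * sqrt(26 - 8)
ET0 = 0.0023 * 11.9 * 34.8 * 4.242641

4.0410 mm/day


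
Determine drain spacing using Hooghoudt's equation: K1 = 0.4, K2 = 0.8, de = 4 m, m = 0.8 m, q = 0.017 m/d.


S^2 = 8*K2*de*m/q + 4*K1*m^2/q
S^2 = 8*0.8*4*0.8/0.017 + 4*0.4*0.8^2/0.017
S = sqrt(1264.9412)

35.5660 m


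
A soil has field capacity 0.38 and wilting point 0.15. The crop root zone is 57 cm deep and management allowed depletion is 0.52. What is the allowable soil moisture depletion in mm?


SMD = (FC - PWP) * d * MAD * 10
SMD = (0.38 - 0.15) * 57 * 0.52 * 10
SMD = 0.2300 * 57 * 0.52 * 10

68.1720 mm


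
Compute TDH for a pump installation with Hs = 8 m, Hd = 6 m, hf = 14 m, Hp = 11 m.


TDH = Hs + Hd + hf + Hp = 8 + 6 + 14 + 11 = 39

39 m


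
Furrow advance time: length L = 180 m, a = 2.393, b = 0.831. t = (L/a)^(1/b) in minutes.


t = (L/a)^(1/b)
t = (180/2.393)^(1/0.831)
t = 75.219390^(1/0.831)

181.0998 min


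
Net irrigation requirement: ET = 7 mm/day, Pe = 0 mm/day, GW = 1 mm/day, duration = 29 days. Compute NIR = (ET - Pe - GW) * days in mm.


Daily deficit = ET - Pe - GW = 7 - 0 - 1 = 6 mm/day
NIR = 6 * 29 = 174 mm

174.0000 mm


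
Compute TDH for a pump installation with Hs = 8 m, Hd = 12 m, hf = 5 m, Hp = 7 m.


TDH = Hs + Hd + hf + Hp = 8 + 12 + 5 + 7 = 32

32 m


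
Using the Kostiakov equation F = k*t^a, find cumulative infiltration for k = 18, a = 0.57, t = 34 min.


F = k * t^a = 18 * 34^0.57
F = 18 * 7.463508

134.3431 mm


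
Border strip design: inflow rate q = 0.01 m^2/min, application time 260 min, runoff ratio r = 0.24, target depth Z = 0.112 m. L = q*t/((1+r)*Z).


L = q*t/((1+r)*Z)
L = 0.01*260/((1+0.24)*0.112)
L = 2.6/0.13888

18.7212 m


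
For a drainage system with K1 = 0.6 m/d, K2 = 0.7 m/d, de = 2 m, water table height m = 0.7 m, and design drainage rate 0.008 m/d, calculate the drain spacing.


S^2 = 8*K2*de*m/q + 4*K1*m^2/q
S^2 = 8*0.7*2*0.7/0.008 + 4*0.6*0.7^2/0.008
S = sqrt(1127.0000)

33.5708 m


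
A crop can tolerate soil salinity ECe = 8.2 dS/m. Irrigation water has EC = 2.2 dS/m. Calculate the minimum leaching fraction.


LR = ECiw / (5*ECe - ECiw)
LR = 2.2 / (5*8.2 - 2.2)
LR = 2.2 / 38.8000

0.0567


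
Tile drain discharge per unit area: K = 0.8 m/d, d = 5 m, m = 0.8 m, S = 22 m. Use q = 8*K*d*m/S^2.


q = 8*K*d*m/S^2
q = 8*0.8*5*0.8/22^2
q = 25.6000 / 484

0.0529 m/d


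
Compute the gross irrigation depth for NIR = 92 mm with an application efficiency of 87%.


Ea = 87% = 0.87
GID = NIR / Ea = 92 / 0.87 = 105.7471 mm

105.7471 mm


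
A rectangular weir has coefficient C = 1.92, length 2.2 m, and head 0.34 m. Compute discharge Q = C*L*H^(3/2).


Q = C * L * H^(3/2) = 1.92 * 2.2 * 0.34^1.5 = 1.92 * 2.2 * 0.198252

0.8374 m^3/s


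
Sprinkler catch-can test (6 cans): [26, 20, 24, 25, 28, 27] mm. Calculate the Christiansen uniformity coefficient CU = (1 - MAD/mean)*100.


mean = 25.000000 mm
MAD = 2.000000 mm
CU = (1 - 2.000000/25.000000)*100

92.0000 %


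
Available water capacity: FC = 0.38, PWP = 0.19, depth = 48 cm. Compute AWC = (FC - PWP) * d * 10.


AWC = (FC - PWP) * d * 10
AWC = (0.38 - 0.19) * 48 * 10
AWC = 0.1900 * 48 * 10

91.2000 mm


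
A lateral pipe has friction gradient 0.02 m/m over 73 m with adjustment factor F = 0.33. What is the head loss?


hf = J * L * F = 0.02 * 73 * 0.33 = 0.4818 m

0.4818 m


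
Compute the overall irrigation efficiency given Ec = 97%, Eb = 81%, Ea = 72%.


Ec = 0.97, Eb = 0.81, Ea = 0.72
E = 0.97 * 0.81 * 0.72 * 100 = 56.5704%

56.5704 %


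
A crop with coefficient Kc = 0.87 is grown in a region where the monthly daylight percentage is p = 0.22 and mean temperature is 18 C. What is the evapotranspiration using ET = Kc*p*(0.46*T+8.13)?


ET = Kc * p * (0.46*T + 8.13)
ET = 0.87 * 0.22 * (0.46*18 + 8.13)
ET = 0.87 * 0.22 * 16.4100

3.1409 mm/day


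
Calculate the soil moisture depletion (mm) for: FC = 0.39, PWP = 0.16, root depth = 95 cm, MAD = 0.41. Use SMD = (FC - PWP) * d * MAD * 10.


SMD = (FC - PWP) * d * MAD * 10
SMD = (0.39 - 0.16) * 95 * 0.41 * 10
SMD = 0.2300 * 95 * 0.41 * 10

89.5850 mm


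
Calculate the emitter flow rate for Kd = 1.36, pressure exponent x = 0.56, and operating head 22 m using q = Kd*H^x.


q = Kd * H^x = 1.36 * 22^0.56 = 1.36 * 5.646206

7.6788 L/h


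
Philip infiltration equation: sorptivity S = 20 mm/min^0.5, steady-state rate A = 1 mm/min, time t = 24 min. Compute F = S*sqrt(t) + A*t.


F = S*sqrt(t) + A*t
F = 20*sqrt(24) + 1*24
F = 20*4.898979 + 24

121.9796 mm


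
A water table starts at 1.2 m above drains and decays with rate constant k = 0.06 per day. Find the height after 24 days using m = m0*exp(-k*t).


m = m0 * exp(-k*t)
m = 1.2 * exp(-0.06 * 24)
m = 1.2 * exp(-1.4400)

0.2843 m


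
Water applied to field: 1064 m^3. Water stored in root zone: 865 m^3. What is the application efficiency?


Ea = V_root / V_field * 100 = 865 / 1064 * 100 = 81.2970%

81.2970 %


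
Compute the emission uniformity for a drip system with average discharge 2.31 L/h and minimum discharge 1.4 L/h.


EU = (q_min/q_avg)*100 = (1.4/2.31)*100 = 60.6061%

60.6061 %


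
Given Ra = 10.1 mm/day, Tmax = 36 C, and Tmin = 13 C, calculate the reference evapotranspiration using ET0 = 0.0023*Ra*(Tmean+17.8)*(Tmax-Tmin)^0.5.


Tmean = (Tmax + Tmin)/2 = (36 + 13)/2 = 24.5
ET0 = 0.0023 * 10.1 * (24.5 + 17.8) * sqrt(36 - 13)
ET0 = 0.0023 * 10.1 * 42.3 * 4.795832

4.7125 mm/day


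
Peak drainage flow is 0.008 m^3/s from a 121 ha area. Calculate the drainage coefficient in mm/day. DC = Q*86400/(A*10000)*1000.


DC = Q * 86400 / (A * 10000) * 1000
DC = 0.008 * 86400 / (121 * 10000) * 1000
DC = 691200.0000 / 1210000

0.5712 mm/day


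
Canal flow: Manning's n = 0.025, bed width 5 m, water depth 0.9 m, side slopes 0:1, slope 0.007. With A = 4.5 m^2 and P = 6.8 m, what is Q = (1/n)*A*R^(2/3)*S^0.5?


R = A/P = 4.5/6.8 = 0.661765
Q = (1/0.025) * 4.5 * 0.661765^(2/3) * 0.007^0.5

11.4364 m^3/s


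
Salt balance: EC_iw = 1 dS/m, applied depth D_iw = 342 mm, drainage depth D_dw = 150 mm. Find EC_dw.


EC_dw = EC_iw * D_iw / D_dw
EC_dw = 1 * 342 / 150
EC_dw = 342 / 150

2.2800 dS/m


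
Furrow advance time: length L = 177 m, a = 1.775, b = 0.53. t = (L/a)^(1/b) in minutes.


t = (L/a)^(1/b)
t = (177/1.775)^(1/0.53)
t = 99.718310^(1/0.53)

5905.7276 min


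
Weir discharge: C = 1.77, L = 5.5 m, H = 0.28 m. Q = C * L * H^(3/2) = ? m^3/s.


Q = C * L * H^(3/2) = 1.77 * 5.5 * 0.28^1.5 = 1.77 * 5.5 * 0.148162

1.4424 m^3/s


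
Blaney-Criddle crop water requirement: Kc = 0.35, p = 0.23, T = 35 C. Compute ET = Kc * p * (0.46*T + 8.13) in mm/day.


ET = Kc * p * (0.46*T + 8.13)
ET = 0.35 * 0.23 * (0.46*35 + 8.13)
ET = 0.35 * 0.23 * 24.2300

1.9505 mm/day


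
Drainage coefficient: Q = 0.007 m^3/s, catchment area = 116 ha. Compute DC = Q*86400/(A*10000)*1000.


DC = Q * 86400 / (A * 10000) * 1000
DC = 0.007 * 86400 / (116 * 10000) * 1000
DC = 604800.0000 / 1160000

0.5214 mm/day


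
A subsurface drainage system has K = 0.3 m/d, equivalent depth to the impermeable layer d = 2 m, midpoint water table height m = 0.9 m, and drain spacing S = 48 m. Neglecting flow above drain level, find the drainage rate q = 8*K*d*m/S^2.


q = 8*K*d*m/S^2
q = 8*0.3*2*0.9/48^2
q = 4.3200 / 2304

0.0019 m/d


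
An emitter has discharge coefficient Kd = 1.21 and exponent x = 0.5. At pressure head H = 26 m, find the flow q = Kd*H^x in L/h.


q = Kd * H^x = 1.21 * 26^0.5 = 1.21 * 5.099020

6.1698 L/h


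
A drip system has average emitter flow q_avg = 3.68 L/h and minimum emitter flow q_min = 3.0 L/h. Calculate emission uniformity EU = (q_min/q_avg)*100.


EU = (q_min/q_avg)*100 = (3.0/3.68)*100 = 81.5217%

81.5217 %


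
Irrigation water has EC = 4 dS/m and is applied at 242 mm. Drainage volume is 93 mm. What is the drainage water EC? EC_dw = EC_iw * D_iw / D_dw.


EC_dw = EC_iw * D_iw / D_dw
EC_dw = 4 * 242 / 93
EC_dw = 968 / 93

10.4086 dS/m


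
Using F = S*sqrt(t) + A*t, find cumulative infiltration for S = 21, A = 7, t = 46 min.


F = S*sqrt(t) + A*t
F = 21*sqrt(46) + 7*46
F = 21*6.782330 + 322

464.4289 mm


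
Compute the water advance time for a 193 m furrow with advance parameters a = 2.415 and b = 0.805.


t = (L/a)^(1/b)
t = (193/2.415)^(1/0.805)
t = 79.917184^(1/0.805)

230.9554 min


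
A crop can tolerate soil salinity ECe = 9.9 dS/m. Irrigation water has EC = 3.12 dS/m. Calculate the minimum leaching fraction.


LR = ECiw / (5*ECe - ECiw)
LR = 3.12 / (5*9.9 - 3.12)
LR = 3.12 / 46.3800

0.0673


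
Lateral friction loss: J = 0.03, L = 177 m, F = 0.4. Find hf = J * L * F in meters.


hf = J * L * F = 0.03 * 177 * 0.4 = 2.1240 m

2.1240 m


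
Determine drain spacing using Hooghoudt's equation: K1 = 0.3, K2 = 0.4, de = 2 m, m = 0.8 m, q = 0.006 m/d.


S^2 = 8*K2*de*m/q + 4*K1*m^2/q
S^2 = 8*0.4*2*0.8/0.006 + 4*0.3*0.8^2/0.006
S = sqrt(981.3333)

31.3262 m


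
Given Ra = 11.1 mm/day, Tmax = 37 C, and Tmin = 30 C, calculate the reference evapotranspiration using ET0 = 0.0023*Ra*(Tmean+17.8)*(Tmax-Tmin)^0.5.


Tmean = (Tmax + Tmin)/2 = (37 + 30)/2 = 33.5
ET0 = 0.0023 * 11.1 * (33.5 + 17.8) * sqrt(37 - 30)
ET0 = 0.0023 * 11.1 * 51.3 * 2.645751

3.4651 mm/day


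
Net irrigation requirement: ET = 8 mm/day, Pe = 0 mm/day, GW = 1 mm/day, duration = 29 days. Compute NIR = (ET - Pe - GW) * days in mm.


Daily deficit = ET - Pe - GW = 8 - 0 - 1 = 7 mm/day
NIR = 7 * 29 = 203 mm

203.0000 mm


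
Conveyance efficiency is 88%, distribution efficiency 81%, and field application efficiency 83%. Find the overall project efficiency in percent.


Ec = 0.88, Eb = 0.81, Ea = 0.83
E = 0.88 * 0.81 * 0.83 * 100 = 59.1624%

59.1624 %


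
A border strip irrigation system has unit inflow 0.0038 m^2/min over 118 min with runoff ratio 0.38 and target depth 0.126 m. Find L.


L = q*t/((1+r)*Z)
L = 0.0038*118/((1+0.38)*0.126)
L = 0.4484/0.17388

2.5788 m


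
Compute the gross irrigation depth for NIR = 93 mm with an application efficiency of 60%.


Ea = 60% = 0.6
GID = NIR / Ea = 93 / 0.6 = 155.0000 mm

155.0000 mm


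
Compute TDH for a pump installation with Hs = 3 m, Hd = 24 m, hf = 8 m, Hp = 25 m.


TDH = Hs + Hd + hf + Hp = 3 + 24 + 8 + 25 = 60

60 m


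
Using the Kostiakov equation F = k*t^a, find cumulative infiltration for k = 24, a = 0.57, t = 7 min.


F = k * t^a = 24 * 7^0.57
F = 24 * 3.031837

72.7641 mm


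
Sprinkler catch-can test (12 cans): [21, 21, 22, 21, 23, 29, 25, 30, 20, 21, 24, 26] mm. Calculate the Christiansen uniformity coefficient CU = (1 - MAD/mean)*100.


mean = 23.583333 mm
MAD = 2.680556 mm
CU = (1 - 2.680556/23.583333)*100

88.6337 %


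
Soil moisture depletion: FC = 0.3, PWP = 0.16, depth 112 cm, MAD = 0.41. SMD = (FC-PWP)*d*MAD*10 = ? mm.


SMD = (FC - PWP) * d * MAD * 10
SMD = (0.3 - 0.16) * 112 * 0.41 * 10
SMD = 0.1400 * 112 * 0.41 * 10

64.2880 mm


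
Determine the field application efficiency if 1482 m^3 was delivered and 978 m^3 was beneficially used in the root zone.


Ea = V_root / V_field * 100 = 978 / 1482 * 100 = 65.9919%

65.9919 %


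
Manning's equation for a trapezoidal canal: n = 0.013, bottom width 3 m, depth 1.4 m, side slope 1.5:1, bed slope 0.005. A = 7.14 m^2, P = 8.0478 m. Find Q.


R = A/P = 7.14/8.0478 = 0.887199
Q = (1/0.013) * 7.14 * 0.887199^(2/3) * 0.005^0.5

35.8581 m^3/s


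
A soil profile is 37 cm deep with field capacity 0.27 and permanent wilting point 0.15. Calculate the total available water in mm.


AWC = (FC - PWP) * d * 10
AWC = (0.27 - 0.15) * 37 * 10
AWC = 0.1200 * 37 * 10

44.4000 mm


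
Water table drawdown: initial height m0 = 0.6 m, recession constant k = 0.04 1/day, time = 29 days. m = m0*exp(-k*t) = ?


m = m0 * exp(-k*t)
m = 0.6 * exp(-0.04 * 29)
m = 0.6 * exp(-1.1600)

0.1881 m


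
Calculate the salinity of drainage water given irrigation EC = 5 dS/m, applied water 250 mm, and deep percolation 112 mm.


EC_dw = EC_iw * D_iw / D_dw
EC_dw = 5 * 250 / 112
EC_dw = 1250 / 112

11.1607 dS/m


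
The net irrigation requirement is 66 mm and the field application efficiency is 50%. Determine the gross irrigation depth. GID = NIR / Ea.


Ea = 50% = 0.5
GID = NIR / Ea = 66 / 0.5 = 132.0000 mm

132.0000 mm


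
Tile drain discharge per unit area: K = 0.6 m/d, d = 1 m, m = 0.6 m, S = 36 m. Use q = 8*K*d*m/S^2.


q = 8*K*d*m/S^2
q = 8*0.6*1*0.6/36^2
q = 2.8800 / 1296

0.0022 m/d


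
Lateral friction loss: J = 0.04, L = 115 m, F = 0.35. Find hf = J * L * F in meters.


hf = J * L * F = 0.04 * 115 * 0.35 = 1.6100 m

1.6100 m


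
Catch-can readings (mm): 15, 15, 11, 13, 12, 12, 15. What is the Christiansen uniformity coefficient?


mean = 13.285714 mm
MAD = 1.469388 mm
CU = (1 - 1.469388/13.285714)*100

88.9401 %


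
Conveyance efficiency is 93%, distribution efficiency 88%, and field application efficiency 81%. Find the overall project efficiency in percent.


Ec = 0.93, Eb = 0.88, Ea = 0.81
E = 0.93 * 0.88 * 0.81 * 100 = 66.2904%

66.2904 %


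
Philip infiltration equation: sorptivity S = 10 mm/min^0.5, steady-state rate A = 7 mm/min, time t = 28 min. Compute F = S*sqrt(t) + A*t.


F = S*sqrt(t) + A*t
F = 10*sqrt(28) + 7*28
F = 10*5.291503 + 196

248.9150 mm


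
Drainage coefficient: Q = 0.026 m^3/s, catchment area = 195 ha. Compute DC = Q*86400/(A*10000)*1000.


DC = Q * 86400 / (A * 10000) * 1000
DC = 0.026 * 86400 / (195 * 10000) * 1000
DC = 2246400.0000 / 1950000

1.1520 mm/day


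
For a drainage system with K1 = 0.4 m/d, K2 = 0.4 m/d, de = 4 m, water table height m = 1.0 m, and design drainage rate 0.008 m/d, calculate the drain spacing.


S^2 = 8*K2*de*m/q + 4*K1*m^2/q
S^2 = 8*0.4*4*1.0/0.008 + 4*0.4*1.0^2/0.008
S = sqrt(1800.0000)

42.4264 m


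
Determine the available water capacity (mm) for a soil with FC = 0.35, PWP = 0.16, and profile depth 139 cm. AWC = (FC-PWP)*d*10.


AWC = (FC - PWP) * d * 10
AWC = (0.35 - 0.16) * 139 * 10
AWC = 0.1900 * 139 * 10

264.1000 mm


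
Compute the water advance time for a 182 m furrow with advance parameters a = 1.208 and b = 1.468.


t = (L/a)^(1/b)
t = (182/1.208)^(1/1.468)
t = 150.662252^(1/1.468)

30.4547 min


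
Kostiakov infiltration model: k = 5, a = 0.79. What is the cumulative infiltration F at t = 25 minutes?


F = k * t^a = 5 * 25^0.79
F = 5 * 12.716647

63.5832 mm


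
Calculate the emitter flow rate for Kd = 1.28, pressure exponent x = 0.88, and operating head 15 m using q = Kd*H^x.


q = Kd * H^x = 1.28 * 15^0.88 = 1.28 * 10.838279

13.8730 L/h


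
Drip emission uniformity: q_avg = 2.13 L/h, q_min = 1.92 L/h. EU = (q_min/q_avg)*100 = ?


EU = (q_min/q_avg)*100 = (1.92/2.13)*100 = 90.1408%

90.1408 %


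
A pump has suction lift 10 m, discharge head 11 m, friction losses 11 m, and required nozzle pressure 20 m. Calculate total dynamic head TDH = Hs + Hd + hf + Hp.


TDH = Hs + Hd + hf + Hp = 10 + 11 + 11 + 20 = 52

52 m


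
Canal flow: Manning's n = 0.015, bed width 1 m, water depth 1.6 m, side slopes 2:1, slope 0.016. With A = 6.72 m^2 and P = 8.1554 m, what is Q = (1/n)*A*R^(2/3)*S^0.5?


R = A/P = 6.72/8.1554 = 0.823994
Q = (1/0.015) * 6.72 * 0.823994^(2/3) * 0.016^0.5

49.8067 m^3/s


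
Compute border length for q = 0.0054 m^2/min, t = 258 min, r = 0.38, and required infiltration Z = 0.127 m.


L = q*t/((1+r)*Z)
L = 0.0054*258/((1+0.38)*0.127)
L = 1.3932/0.17526

7.9493 m


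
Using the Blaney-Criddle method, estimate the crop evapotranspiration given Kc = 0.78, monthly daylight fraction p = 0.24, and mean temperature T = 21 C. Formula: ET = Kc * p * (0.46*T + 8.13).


ET = Kc * p * (0.46*T + 8.13)
ET = 0.78 * 0.24 * (0.46*21 + 8.13)
ET = 0.78 * 0.24 * 17.7900

3.3303 mm/day


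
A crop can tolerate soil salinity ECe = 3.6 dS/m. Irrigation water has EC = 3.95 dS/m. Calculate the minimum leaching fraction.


LR = ECiw / (5*ECe - ECiw)
LR = 3.95 / (5*3.6 - 3.95)
LR = 3.95 / 14.0500

0.2811


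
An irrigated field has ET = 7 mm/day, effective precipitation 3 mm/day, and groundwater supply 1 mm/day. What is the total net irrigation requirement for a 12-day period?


Daily deficit = ET - Pe - GW = 7 - 3 - 1 = 3 mm/day
NIR = 3 * 12 = 36 mm

36.0000 mm


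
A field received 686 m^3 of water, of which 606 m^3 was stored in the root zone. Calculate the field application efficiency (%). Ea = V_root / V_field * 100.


Ea = V_root / V_field * 100 = 606 / 686 * 100 = 88.3382%

88.3382 %


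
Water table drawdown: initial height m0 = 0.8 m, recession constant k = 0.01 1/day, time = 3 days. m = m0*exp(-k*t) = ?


m = m0 * exp(-k*t)
m = 0.8 * exp(-0.01 * 3)
m = 0.8 * exp(-0.0300)

0.7764 m


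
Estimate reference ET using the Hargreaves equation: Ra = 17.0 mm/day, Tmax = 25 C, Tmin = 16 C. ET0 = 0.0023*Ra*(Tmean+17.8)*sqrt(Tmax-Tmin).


Tmean = (Tmax + Tmin)/2 = (25 + 16)/2 = 20.5
ET0 = 0.0023 * 17.0 * (20.5 + 17.8) * sqrt(25 - 16)
ET0 = 0.0023 * 17.0 * 38.3 * 3.000000

4.4926 mm/day


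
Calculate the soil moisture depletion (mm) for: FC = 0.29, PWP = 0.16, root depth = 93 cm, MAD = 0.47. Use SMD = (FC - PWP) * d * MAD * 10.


SMD = (FC - PWP) * d * MAD * 10
SMD = (0.29 - 0.16) * 93 * 0.47 * 10
SMD = 0.1300 * 93 * 0.47 * 10

56.8230 mm


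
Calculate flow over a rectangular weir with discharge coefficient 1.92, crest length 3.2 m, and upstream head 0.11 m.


Q = C * L * H^(3/2) = 1.92 * 3.2 * 0.11^1.5 = 1.92 * 3.2 * 0.036483

0.2242 m^3/s


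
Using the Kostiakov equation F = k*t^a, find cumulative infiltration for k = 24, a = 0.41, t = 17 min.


F = k * t^a = 24 * 17^0.41
F = 24 * 3.195097

76.6823 mm


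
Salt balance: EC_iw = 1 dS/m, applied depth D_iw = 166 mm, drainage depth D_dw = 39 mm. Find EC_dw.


EC_dw = EC_iw * D_iw / D_dw
EC_dw = 1 * 166 / 39
EC_dw = 166 / 39

4.2564 dS/m


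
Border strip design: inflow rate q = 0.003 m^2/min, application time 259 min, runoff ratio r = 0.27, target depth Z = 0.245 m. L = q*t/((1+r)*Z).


L = q*t/((1+r)*Z)
L = 0.003*259/((1+0.27)*0.245)
L = 0.777/0.31115

2.4972 m


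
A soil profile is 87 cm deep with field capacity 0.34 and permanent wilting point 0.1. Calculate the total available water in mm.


AWC = (FC - PWP) * d * 10
AWC = (0.34 - 0.1) * 87 * 10
AWC = 0.2400 * 87 * 10

208.8000 mm


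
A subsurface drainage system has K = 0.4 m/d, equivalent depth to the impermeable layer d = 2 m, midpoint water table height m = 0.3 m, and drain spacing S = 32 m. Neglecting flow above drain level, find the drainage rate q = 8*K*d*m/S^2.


q = 8*K*d*m/S^2
q = 8*0.4*2*0.3/32^2
q = 1.9200 / 1024

0.0019 m/d


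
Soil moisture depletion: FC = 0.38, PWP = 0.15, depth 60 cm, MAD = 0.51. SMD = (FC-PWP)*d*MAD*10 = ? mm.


SMD = (FC - PWP) * d * MAD * 10
SMD = (0.38 - 0.15) * 60 * 0.51 * 10
SMD = 0.2300 * 60 * 0.51 * 10

70.3800 mm


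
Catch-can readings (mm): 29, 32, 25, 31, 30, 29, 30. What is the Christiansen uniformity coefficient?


mean = 29.428571 mm
MAD = 1.510204 mm
CU = (1 - 1.510204/29.428571)*100

94.8682 %


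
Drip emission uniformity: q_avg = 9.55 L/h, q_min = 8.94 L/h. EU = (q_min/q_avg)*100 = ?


EU = (q_min/q_avg)*100 = (8.94/9.55)*100 = 93.6126%

93.6126 %


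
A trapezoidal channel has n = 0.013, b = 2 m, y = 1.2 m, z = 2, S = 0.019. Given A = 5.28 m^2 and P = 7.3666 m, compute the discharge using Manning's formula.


R = A/P = 5.28/7.3666 = 0.716749
Q = (1/0.013) * 5.28 * 0.716749^(2/3) * 0.019^0.5

44.8379 m^3/s


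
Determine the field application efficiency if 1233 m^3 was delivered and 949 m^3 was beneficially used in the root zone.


Ea = V_root / V_field * 100 = 949 / 1233 * 100 = 76.9667%

76.9667 %


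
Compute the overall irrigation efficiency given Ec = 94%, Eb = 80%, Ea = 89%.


Ec = 0.94, Eb = 0.8, Ea = 0.89
E = 0.94 * 0.8 * 0.89 * 100 = 66.9280%

66.9280 %


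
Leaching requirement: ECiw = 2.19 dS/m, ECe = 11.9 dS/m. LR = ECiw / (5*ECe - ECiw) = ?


LR = ECiw / (5*ECe - ECiw)
LR = 2.19 / (5*11.9 - 2.19)
LR = 2.19 / 57.3100

0.0382


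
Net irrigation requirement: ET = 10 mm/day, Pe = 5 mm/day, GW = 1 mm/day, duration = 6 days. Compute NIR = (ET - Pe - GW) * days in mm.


Daily deficit = ET - Pe - GW = 10 - 5 - 1 = 4 mm/day
NIR = 4 * 6 = 24 mm

24.0000 mm


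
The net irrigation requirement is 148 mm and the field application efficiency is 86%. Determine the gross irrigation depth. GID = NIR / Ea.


Ea = 86% = 0.86
GID = NIR / Ea = 148 / 0.86 = 172.0930 mm

172.0930 mm


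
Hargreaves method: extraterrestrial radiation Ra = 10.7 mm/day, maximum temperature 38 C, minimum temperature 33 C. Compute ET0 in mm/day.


Tmean = (Tmax + Tmin)/2 = (38 + 33)/2 = 35.5
ET0 = 0.0023 * 10.7 * (35.5 + 17.8) * sqrt(38 - 33)
ET0 = 0.0023 * 10.7 * 53.3 * 2.236068

2.9331 mm/day


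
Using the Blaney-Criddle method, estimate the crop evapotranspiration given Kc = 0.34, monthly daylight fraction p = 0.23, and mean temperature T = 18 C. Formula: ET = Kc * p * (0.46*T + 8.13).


ET = Kc * p * (0.46*T + 8.13)
ET = 0.34 * 0.23 * (0.46*18 + 8.13)
ET = 0.34 * 0.23 * 16.4100

1.2833 mm/day


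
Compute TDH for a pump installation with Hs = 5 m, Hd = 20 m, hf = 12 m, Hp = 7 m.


TDH = Hs + Hd + hf + Hp = 5 + 20 + 12 + 7 = 44

44 m


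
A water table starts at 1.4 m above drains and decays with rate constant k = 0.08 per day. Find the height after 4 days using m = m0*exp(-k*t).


m = m0 * exp(-k*t)
m = 1.4 * exp(-0.08 * 4)
m = 1.4 * exp(-0.3200)

1.0166 m


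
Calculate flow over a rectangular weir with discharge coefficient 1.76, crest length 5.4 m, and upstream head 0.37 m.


Q = C * L * H^(3/2) = 1.76 * 5.4 * 0.37^1.5 = 1.76 * 5.4 * 0.225062

2.1390 m^3/s


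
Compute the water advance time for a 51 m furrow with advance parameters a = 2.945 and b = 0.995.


t = (L/a)^(1/b)
t = (51/2.945)^(1/0.995)
t = 17.317487^(1/0.995)

17.5674 min


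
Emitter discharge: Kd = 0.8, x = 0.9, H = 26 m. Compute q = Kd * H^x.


q = Kd * H^x = 0.8 * 26^0.9 = 0.8 * 18.770507

15.0164 L/h


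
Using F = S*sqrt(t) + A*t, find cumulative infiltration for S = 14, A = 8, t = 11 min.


F = S*sqrt(t) + A*t
F = 14*sqrt(11) + 8*11
F = 14*3.316625 + 88

134.4327 mm


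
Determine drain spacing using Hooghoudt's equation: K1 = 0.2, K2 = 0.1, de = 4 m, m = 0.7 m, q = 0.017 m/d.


S^2 = 8*K2*de*m/q + 4*K1*m^2/q
S^2 = 8*0.1*4*0.7/0.017 + 4*0.2*0.7^2/0.017
S = sqrt(154.8235)

12.4428 m


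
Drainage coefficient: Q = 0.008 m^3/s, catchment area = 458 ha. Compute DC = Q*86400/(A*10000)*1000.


DC = Q * 86400 / (A * 10000) * 1000
DC = 0.008 * 86400 / (458 * 10000) * 1000
DC = 691200.0000 / 4580000

0.1509 mm/day


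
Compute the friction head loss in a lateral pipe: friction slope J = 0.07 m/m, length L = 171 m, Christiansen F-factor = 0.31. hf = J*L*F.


hf = J * L * F = 0.07 * 171 * 0.31 = 3.7107 m

3.7107 m


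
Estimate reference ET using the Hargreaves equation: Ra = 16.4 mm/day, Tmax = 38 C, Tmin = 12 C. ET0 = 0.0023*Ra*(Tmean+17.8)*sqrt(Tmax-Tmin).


Tmean = (Tmax + Tmin)/2 = (38 + 12)/2 = 25.0
ET0 = 0.0023 * 16.4 * (25.0 + 17.8) * sqrt(38 - 12)
ET0 = 0.0023 * 16.4 * 42.8 * 5.099020

8.2319 mm/day


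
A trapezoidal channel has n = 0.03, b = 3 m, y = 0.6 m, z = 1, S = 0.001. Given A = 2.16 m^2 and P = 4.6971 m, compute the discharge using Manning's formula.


R = A/P = 2.16/4.6971 = 0.459858
Q = (1/0.03) * 2.16 * 0.459858^(2/3) * 0.001^0.5

1.3565 m^3/s


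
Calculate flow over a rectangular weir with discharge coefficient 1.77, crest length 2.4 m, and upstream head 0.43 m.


Q = C * L * H^(3/2) = 1.77 * 2.4 * 0.43^1.5 = 1.77 * 2.4 * 0.281970

1.1978 m^3/s


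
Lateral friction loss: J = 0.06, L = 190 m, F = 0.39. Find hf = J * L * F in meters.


hf = J * L * F = 0.06 * 190 * 0.39 = 4.4460 m

4.4460 m


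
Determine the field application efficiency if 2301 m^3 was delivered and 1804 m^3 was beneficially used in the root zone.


Ea = V_root / V_field * 100 = 1804 / 2301 * 100 = 78.4007%

78.4007 %


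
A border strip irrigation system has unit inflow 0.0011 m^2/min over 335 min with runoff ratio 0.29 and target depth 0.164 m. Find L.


L = q*t/((1+r)*Z)
L = 0.0011*335/((1+0.29)*0.164)
L = 0.3685/0.21156

1.7418 m


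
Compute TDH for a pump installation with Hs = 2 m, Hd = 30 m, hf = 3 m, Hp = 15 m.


TDH = Hs + Hd + hf + Hp = 2 + 30 + 3 + 15 = 50

50 m


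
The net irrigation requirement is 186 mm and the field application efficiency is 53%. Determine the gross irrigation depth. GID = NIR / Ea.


Ea = 53% = 0.53
GID = NIR / Ea = 186 / 0.53 = 350.9434 mm

350.9434 mm


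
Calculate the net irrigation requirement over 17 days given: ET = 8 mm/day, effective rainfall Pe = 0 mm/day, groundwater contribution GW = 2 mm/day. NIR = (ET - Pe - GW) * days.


Daily deficit = ET - Pe - GW = 8 - 0 - 2 = 6 mm/day
NIR = 6 * 17 = 102 mm

102.0000 mm


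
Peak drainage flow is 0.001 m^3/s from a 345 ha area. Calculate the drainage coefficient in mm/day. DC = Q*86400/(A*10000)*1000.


DC = Q * 86400 / (A * 10000) * 1000
DC = 0.001 * 86400 / (345 * 10000) * 1000
DC = 86400.0000 / 3450000

0.0250 mm/day


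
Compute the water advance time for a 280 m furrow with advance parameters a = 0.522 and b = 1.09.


t = (L/a)^(1/b)
t = (280/0.522)^(1/1.09)
t = 536.398467^(1/1.09)

319.2398 min


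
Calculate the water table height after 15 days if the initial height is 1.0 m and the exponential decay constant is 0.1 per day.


m = m0 * exp(-k*t)
m = 1.0 * exp(-0.1 * 15)
m = 1.0 * exp(-1.5000)

0.2231 m


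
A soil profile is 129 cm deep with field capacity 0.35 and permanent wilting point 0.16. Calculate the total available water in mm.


AWC = (FC - PWP) * d * 10
AWC = (0.35 - 0.16) * 129 * 10
AWC = 0.1900 * 129 * 10

245.1000 mm


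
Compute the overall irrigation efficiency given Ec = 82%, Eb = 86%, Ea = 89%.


Ec = 0.82, Eb = 0.86, Ea = 0.89
E = 0.82 * 0.86 * 0.89 * 100 = 62.7628%

62.7628 %


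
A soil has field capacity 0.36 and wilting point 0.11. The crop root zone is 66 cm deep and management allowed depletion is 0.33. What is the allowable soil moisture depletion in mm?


SMD = (FC - PWP) * d * MAD * 10
SMD = (0.36 - 0.11) * 66 * 0.33 * 10
SMD = 0.2500 * 66 * 0.33 * 10

54.4500 mm


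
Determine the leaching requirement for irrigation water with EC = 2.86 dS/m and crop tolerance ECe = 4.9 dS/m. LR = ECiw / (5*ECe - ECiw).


LR = ECiw / (5*ECe - ECiw)
LR = 2.86 / (5*4.9 - 2.86)
LR = 2.86 / 21.6400

0.1322


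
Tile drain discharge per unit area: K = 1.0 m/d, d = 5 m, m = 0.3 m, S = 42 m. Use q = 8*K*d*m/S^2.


q = 8*K*d*m/S^2
q = 8*1.0*5*0.3/42^2
q = 12.0000 / 1764

0.0068 m/d


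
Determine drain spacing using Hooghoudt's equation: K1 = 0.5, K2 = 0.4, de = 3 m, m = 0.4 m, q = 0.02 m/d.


S^2 = 8*K2*de*m/q + 4*K1*m^2/q
S^2 = 8*0.4*3*0.4/0.02 + 4*0.5*0.4^2/0.02
S = sqrt(208.0000)

14.4222 m


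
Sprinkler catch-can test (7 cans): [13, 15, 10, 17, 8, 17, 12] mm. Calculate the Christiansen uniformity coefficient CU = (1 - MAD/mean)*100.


mean = 13.142857 mm
MAD = 2.734694 mm
CU = (1 - 2.734694/13.142857)*100

79.1925 %


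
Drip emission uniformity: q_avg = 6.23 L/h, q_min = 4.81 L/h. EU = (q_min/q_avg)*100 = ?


EU = (q_min/q_avg)*100 = (4.81/6.23)*100 = 77.2071%

77.2071 %


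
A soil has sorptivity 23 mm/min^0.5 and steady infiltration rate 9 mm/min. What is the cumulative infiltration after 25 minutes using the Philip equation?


F = S*sqrt(t) + A*t
F = 23*sqrt(25) + 9*25
F = 23*5.000000 + 225

340.0000 mm


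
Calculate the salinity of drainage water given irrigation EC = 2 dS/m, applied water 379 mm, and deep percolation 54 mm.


EC_dw = EC_iw * D_iw / D_dw
EC_dw = 2 * 379 / 54
EC_dw = 758 / 54

14.0370 dS/m


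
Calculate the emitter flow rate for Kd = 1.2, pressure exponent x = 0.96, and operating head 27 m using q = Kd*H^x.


q = Kd * H^x = 1.2 * 27^0.96 = 1.2 * 23.665147

28.3982 L/h
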